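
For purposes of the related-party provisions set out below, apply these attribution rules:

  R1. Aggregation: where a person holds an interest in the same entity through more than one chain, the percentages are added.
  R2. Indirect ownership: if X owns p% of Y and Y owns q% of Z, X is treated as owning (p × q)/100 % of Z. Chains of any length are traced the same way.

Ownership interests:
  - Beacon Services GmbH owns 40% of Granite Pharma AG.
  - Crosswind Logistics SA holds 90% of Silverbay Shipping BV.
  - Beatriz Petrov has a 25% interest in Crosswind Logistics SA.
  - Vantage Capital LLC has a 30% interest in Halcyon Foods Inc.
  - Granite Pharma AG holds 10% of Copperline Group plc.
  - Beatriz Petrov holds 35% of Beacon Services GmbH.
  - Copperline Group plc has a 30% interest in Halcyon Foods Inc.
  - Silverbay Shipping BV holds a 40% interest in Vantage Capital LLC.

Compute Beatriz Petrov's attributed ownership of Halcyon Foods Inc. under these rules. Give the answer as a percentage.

Chain via Crosswind Logistics SA → Silverbay Shipping BV → Vantage Capital LLC (R2): 25% × 90% × 40% × 30% = 2.7% of Halcyon Foods Inc.
Chain via Beacon Services GmbH → Granite Pharma AG → Copperline Group plc (R2): 35% × 40% × 10% × 30% = 0.42% of Halcyon Foods Inc.
Aggregating (R1): 2.7% + 0.42% = 3.12%.

3.12%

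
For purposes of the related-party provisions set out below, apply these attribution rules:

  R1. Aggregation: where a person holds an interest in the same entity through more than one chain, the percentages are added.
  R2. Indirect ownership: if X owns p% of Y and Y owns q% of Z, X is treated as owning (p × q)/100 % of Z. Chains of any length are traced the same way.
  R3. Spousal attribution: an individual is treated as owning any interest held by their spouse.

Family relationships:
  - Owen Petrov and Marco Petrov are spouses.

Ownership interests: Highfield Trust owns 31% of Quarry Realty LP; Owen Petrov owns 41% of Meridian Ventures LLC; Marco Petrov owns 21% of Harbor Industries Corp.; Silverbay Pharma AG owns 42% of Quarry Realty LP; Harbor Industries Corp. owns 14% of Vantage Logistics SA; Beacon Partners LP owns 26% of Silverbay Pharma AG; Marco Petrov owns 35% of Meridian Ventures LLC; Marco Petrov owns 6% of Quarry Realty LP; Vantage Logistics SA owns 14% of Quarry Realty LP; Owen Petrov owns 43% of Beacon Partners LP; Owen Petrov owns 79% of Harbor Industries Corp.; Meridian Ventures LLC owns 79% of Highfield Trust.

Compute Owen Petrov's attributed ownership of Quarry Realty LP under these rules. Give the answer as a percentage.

31.268%

By spousal attribution (R3), Owen Petrov is treated as also owning Marco Petrov's interest in Meridian Ventures LLC, giving 41% + 35% = 76%.
By spousal attribution (R3), Owen Petrov is treated as also owning Marco Petrov's interest in Harbor Industries Corp, giving 79% + 21% = 100%.
By spousal attribution (R3), Owen Petrov is treated as owning Marco Petrov's 6% interest in Quarry Realty LP.
Chain via Meridian Ventures LLC → Highfield Trust (R2): 76% × 79% × 31% = 18.6124% of Quarry Realty LP.
Chain via Beacon Partners LP → Silverbay Pharma AG (R2): 43% × 26% × 42% = 4.6956% of Quarry Realty LP.
Chain via Harbor Industries Corp. → Vantage Logistics SA (R2): 100% × 14% × 14% = 1.96% of Quarry Realty LP.
Direct interest in Quarry Realty LP: 6%.
Aggregating (R1): 18.6124% + 4.6956% + 1.96% + 6% = 31.268%.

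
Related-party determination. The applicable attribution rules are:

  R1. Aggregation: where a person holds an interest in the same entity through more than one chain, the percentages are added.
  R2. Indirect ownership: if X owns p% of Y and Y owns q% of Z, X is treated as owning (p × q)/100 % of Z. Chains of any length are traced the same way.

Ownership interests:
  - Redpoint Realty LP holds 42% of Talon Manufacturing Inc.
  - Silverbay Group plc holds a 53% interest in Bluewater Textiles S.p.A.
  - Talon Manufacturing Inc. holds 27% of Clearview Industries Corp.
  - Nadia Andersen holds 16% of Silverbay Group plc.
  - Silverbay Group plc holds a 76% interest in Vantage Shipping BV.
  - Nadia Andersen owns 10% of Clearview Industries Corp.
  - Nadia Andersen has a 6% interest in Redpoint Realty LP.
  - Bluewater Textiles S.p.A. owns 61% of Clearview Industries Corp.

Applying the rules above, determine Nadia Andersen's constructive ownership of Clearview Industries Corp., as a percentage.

Chain via Silverbay Group plc → Bluewater Textiles S.p.A. (R2): 16% × 53% × 61% = 5.1728% of Clearview Industries Corp.
Chain via Redpoint Realty LP → Talon Manufacturing Inc. (R2): 6% × 42% × 27% = 0.6804% of Clearview Industries Corp.
Direct interest in Clearview Industries Corp: 10%.
Aggregating (R1): 5.1728% + 0.6804% + 10% = 15.8532%.

15.8532%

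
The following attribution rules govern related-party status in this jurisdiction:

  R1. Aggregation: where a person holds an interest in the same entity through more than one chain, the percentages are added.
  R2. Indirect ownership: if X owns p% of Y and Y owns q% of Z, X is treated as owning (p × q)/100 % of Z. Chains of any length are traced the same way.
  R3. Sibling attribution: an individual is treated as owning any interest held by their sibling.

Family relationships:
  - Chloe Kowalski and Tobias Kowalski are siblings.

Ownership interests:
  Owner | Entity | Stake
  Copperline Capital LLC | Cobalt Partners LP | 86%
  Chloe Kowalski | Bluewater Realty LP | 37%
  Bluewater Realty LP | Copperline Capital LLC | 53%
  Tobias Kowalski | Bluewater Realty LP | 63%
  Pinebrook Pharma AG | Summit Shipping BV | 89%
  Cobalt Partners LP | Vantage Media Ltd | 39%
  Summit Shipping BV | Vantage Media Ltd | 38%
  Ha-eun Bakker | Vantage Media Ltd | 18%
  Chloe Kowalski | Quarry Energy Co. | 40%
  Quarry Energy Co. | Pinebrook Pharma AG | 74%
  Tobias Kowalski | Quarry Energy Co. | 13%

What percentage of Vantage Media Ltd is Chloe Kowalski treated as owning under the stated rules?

31.040404%

By sibling attribution (R3), Chloe Kowalski is treated as also owning Tobias Kowalski's interest in Quarry Energy Co, giving 40% + 13% = 53%.
By sibling attribution (R3), Chloe Kowalski is treated as also owning Tobias Kowalski's interest in Bluewater Realty LP, giving 37% + 63% = 100%.
Chain via Quarry Energy Co. → Pinebrook Pharma AG → Summit Shipping BV (R2): 53% × 74% × 89% × 38% = 13.264204% of Vantage Media Ltd.
Chain via Bluewater Realty LP → Copperline Capital LLC → Cobalt Partners LP (R2): 100% × 53% × 86% × 39% = 17.7762% of Vantage Media Ltd.
Aggregating (R1): 13.264204% + 17.7762% = 31.040404%.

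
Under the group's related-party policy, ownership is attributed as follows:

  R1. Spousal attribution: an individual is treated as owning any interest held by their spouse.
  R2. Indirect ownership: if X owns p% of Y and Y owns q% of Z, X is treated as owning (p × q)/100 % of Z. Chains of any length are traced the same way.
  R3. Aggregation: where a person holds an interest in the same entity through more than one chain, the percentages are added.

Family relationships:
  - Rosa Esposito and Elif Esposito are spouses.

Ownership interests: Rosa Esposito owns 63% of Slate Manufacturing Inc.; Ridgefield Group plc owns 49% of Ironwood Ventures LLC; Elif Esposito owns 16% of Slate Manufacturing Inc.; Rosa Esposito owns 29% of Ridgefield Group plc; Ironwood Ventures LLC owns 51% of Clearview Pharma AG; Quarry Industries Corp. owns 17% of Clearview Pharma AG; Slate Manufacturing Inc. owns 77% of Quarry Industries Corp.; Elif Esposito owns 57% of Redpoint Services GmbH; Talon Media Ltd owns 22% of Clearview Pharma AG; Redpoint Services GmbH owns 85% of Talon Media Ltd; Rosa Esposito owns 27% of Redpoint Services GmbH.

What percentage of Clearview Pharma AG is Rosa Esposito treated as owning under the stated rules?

33.2962%

By spousal attribution (R1), Rosa Esposito is treated as also owning Elif Esposito's interest in Redpoint Services GmbH, giving 27% + 57% = 84%.
By spousal attribution (R1), Rosa Esposito is treated as also owning Elif Esposito's interest in Slate Manufacturing Inc, giving 63% + 16% = 79%.
Chain via Redpoint Services GmbH → Talon Media Ltd (R2): 84% × 85% × 22% = 15.708% of Clearview Pharma AG.
Chain via Slate Manufacturing Inc. → Quarry Industries Corp. (R2): 79% × 77% × 17% = 10.3411% of Clearview Pharma AG.
Chain via Ridgefield Group plc → Ironwood Ventures LLC (R2): 29% × 49% × 51% = 7.2471% of Clearview Pharma AG.
Aggregating (R3): 15.708% + 10.3411% + 7.2471% = 33.2962%.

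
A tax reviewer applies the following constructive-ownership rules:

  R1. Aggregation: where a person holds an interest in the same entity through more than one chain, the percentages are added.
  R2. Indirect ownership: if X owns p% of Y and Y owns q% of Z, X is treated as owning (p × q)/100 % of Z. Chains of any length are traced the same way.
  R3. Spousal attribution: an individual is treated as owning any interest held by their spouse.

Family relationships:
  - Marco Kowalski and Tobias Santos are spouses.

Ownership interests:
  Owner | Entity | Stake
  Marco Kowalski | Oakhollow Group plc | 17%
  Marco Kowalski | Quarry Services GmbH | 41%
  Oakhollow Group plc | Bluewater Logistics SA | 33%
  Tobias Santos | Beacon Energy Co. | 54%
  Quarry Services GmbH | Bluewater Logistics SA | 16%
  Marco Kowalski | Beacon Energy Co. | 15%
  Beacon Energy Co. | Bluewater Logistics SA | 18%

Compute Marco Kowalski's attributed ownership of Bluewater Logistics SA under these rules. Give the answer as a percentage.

By spousal attribution (R3), Marco Kowalski is treated as also owning Tobias Santos's interest in Beacon Energy Co, giving 15% + 54% = 69%.
Chain via Beacon Energy Co. (R2): 69% × 18% = 12.42% of Bluewater Logistics SA.
Chain via Quarry Services GmbH (R2): 41% × 16% = 6.56% of Bluewater Logistics SA.
Chain via Oakhollow Group plc (R2): 17% × 33% = 5.61% of Bluewater Logistics SA.
Aggregating (R1): 12.42% + 6.56% + 5.61% = 24.59%.

24.59%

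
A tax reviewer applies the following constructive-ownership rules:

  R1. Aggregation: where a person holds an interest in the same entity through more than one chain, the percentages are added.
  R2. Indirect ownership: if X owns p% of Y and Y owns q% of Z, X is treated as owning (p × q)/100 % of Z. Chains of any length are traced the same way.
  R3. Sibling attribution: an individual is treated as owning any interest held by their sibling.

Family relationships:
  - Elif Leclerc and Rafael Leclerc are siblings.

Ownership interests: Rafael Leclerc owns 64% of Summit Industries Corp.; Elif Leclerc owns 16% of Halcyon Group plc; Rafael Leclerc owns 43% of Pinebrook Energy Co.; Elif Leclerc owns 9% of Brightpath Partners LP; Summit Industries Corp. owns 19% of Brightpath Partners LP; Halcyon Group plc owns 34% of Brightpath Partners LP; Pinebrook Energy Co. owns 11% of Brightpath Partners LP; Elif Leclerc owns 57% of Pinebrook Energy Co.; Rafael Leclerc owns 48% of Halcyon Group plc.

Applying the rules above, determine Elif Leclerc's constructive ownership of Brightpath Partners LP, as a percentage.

53.92%

By sibling attribution (R3), Elif Leclerc is treated as also owning Rafael Leclerc's interest in Pinebrook Energy Co, giving 57% + 43% = 100%.
By sibling attribution (R3), Elif Leclerc is treated as also owning Rafael Leclerc's interest in Halcyon Group plc, giving 16% + 48% = 64%.
By sibling attribution (R3), Elif Leclerc is treated as owning Rafael Leclerc's 64% interest in Summit Industries Corp.
Chain via Pinebrook Energy Co. (R2): 100% × 11% = 11% of Brightpath Partners LP.
Chain via Halcyon Group plc (R2): 64% × 34% = 21.76% of Brightpath Partners LP.
Direct interest in Brightpath Partners LP: 9%.
Chain via Summit Industries Corp. (R2): 64% × 19% = 12.16% of Brightpath Partners LP.
Aggregating (R1): 11% + 21.76% + 9% + 12.16% = 53.92%.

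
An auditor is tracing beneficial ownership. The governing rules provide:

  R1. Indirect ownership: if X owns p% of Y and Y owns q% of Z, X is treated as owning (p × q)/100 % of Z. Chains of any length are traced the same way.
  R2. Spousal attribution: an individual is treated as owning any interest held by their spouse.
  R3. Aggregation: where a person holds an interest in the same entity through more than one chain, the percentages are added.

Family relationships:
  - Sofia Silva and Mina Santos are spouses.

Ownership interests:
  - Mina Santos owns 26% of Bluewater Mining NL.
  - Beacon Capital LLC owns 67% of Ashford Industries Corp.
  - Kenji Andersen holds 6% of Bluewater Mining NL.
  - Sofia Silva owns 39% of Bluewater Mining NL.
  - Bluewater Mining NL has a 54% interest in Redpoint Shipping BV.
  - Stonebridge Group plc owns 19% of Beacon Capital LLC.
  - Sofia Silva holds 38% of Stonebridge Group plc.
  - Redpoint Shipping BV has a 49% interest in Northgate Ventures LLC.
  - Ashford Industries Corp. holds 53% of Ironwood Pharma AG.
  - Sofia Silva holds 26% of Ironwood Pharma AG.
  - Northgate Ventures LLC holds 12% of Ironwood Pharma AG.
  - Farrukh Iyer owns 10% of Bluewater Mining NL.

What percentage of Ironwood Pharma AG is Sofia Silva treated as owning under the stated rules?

30.627702%

By spousal attribution (R2), Sofia Silva is treated as also owning Mina Santos's interest in Bluewater Mining NL, giving 39% + 26% = 65%.
Chain via Stonebridge Group plc → Beacon Capital LLC → Ashford Industries Corp. (R1): 38% × 19% × 67% × 53% = 2.563822% of Ironwood Pharma AG.
Chain via Bluewater Mining NL → Redpoint Shipping BV → Northgate Ventures LLC (R1): 65% × 54% × 49% × 12% = 2.06388% of Ironwood Pharma AG.
Direct interest in Ironwood Pharma AG: 26%.
Aggregating (R3): 2.563822% + 2.06388% + 26% = 30.627702%.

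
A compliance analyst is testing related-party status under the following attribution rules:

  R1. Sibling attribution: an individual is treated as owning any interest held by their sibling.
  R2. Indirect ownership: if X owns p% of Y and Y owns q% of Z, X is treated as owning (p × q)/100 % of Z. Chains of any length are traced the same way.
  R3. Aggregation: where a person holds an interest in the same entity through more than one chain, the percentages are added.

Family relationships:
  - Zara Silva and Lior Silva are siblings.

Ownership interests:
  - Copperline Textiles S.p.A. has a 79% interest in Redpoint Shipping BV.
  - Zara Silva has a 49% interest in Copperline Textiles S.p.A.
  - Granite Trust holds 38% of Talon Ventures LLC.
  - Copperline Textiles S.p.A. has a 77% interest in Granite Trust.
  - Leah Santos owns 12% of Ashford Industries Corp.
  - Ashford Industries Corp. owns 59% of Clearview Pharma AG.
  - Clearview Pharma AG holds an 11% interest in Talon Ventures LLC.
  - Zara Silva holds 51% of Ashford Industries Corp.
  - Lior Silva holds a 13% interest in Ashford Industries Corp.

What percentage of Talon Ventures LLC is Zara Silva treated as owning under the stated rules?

By sibling attribution (R1), Zara Silva is treated as also owning Lior Silva's interest in Ashford Industries Corp, giving 51% + 13% = 64%.
Chain via Ashford Industries Corp. → Clearview Pharma AG (R2): 64% × 59% × 11% = 4.1536% of Talon Ventures LLC.
Chain via Copperline Textiles S.p.A. → Granite Trust (R2): 49% × 77% × 38% = 14.3374% of Talon Ventures LLC.
Aggregating (R3): 4.1536% + 14.3374% = 18.491%.

18.491%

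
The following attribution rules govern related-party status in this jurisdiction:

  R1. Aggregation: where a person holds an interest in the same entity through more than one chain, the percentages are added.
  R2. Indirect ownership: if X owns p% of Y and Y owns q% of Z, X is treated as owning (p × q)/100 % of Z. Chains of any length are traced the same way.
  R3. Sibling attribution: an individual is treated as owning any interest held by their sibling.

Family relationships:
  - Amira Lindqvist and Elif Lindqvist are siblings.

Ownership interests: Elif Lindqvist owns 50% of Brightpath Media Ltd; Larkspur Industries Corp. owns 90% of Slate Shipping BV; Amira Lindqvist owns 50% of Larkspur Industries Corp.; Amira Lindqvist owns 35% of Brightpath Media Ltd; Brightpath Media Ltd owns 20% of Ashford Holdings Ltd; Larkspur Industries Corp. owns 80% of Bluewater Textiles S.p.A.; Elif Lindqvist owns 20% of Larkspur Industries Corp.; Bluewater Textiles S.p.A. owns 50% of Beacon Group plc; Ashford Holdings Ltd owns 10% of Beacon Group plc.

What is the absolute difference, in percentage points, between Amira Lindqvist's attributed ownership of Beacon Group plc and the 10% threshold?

By sibling attribution (R3), Amira Lindqvist is treated as also owning Elif Lindqvist's interest in Larkspur Industries Corp, giving 50% + 20% = 70%.
By sibling attribution (R3), Amira Lindqvist is treated as also owning Elif Lindqvist's interest in Brightpath Media Ltd, giving 35% + 50% = 85%.
Chain via Larkspur Industries Corp. → Bluewater Textiles S.p.A. (R2): 70% × 80% × 50% = 28% of Beacon Group plc.
Chain via Brightpath Media Ltd → Ashford Holdings Ltd (R2): 85% × 20% × 10% = 1.7% of Beacon Group plc.
Aggregating (R1): 28% + 1.7% = 29.7%.
29.7% exceeds the 10% threshold by 19.7 percentage points.

19.7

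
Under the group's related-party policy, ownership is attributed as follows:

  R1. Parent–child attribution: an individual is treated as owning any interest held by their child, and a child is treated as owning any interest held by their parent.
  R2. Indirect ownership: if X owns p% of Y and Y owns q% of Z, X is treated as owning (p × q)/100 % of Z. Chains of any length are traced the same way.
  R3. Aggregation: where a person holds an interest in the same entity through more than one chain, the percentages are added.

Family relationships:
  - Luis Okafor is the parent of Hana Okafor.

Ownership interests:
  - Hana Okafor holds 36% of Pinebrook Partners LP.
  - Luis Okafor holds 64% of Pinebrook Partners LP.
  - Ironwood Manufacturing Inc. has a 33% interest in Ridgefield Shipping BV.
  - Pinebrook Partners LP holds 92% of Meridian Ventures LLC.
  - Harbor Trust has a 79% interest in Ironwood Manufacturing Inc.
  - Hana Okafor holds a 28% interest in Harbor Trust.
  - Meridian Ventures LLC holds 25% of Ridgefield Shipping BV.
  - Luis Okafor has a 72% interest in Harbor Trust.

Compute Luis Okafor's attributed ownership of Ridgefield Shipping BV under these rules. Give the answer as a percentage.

49.07%

By parent–child attribution (R1), Luis Okafor is treated as also owning Hana Okafor's interest in Harbor Trust, giving 72% + 28% = 100%.
By parent–child attribution (R1), Luis Okafor is treated as also owning Hana Okafor's interest in Pinebrook Partners LP, giving 64% + 36% = 100%.
Chain via Harbor Trust → Ironwood Manufacturing Inc. (R2): 100% × 79% × 33% = 26.07% of Ridgefield Shipping BV.
Chain via Pinebrook Partners LP → Meridian Ventures LLC (R2): 100% × 92% × 25% = 23% of Ridgefield Shipping BV.
Aggregating (R3): 26.07% + 23% = 49.07%.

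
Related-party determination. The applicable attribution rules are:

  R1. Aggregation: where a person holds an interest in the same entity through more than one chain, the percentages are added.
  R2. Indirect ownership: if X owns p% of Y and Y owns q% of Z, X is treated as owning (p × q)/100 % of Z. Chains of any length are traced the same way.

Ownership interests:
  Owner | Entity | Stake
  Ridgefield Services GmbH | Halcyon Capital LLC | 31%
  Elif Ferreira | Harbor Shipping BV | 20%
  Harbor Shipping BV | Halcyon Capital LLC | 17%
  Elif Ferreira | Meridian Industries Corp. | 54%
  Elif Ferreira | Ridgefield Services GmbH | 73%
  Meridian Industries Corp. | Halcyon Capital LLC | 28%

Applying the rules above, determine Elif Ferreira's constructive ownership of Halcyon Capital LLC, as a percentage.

Chain via Meridian Industries Corp. (R2): 54% × 28% = 15.12% of Halcyon Capital LLC.
Chain via Harbor Shipping BV (R2): 20% × 17% = 3.4% of Halcyon Capital LLC.
Chain via Ridgefield Services GmbH (R2): 73% × 31% = 22.63% of Halcyon Capital LLC.
Aggregating (R1): 15.12% + 3.4% + 22.63% = 41.15%.

41.15%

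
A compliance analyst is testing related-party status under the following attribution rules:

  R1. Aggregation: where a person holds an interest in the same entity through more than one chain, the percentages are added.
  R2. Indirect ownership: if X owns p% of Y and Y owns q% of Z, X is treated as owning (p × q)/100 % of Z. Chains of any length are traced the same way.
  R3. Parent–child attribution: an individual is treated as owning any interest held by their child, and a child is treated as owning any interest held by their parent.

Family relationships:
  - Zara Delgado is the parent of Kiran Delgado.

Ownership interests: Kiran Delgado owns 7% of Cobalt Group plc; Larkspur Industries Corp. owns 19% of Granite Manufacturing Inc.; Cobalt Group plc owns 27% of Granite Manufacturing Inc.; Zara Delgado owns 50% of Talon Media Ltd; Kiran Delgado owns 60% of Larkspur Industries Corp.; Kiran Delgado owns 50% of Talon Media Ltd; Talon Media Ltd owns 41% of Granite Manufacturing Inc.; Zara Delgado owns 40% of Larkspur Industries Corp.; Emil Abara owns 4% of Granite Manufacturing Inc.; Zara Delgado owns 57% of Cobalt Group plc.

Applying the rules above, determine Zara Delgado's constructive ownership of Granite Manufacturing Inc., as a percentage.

By parent–child attribution (R3), Zara Delgado is treated as also owning Kiran Delgado's interest in Cobalt Group plc, giving 57% + 7% = 64%.
By parent–child attribution (R3), Zara Delgado is treated as also owning Kiran Delgado's interest in Larkspur Industries Corp, giving 40% + 60% = 100%.
By parent–child attribution (R3), Zara Delgado is treated as also owning Kiran Delgado's interest in Talon Media Ltd, giving 50% + 50% = 100%.
Chain via Cobalt Group plc (R2): 64% × 27% = 17.28% of Granite Manufacturing Inc.
Chain via Larkspur Industries Corp. (R2): 100% × 19% = 19% of Granite Manufacturing Inc.
Chain via Talon Media Ltd (R2): 100% × 41% = 41% of Granite Manufacturing Inc.
Aggregating (R1): 17.28% + 19% + 41% = 77.28%.

77.28%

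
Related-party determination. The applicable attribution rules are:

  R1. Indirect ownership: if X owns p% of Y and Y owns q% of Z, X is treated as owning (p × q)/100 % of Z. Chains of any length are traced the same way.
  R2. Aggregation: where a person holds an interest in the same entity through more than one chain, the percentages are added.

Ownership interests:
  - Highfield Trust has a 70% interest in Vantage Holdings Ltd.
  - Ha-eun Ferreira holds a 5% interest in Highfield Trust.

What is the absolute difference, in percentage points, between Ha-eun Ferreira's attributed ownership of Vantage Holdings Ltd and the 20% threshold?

16.5

Chain via Highfield Trust (R1): 5% × 70% = 3.5% of Vantage Holdings Ltd.
3.5% falls short of the 20% threshold by 16.5 percentage points.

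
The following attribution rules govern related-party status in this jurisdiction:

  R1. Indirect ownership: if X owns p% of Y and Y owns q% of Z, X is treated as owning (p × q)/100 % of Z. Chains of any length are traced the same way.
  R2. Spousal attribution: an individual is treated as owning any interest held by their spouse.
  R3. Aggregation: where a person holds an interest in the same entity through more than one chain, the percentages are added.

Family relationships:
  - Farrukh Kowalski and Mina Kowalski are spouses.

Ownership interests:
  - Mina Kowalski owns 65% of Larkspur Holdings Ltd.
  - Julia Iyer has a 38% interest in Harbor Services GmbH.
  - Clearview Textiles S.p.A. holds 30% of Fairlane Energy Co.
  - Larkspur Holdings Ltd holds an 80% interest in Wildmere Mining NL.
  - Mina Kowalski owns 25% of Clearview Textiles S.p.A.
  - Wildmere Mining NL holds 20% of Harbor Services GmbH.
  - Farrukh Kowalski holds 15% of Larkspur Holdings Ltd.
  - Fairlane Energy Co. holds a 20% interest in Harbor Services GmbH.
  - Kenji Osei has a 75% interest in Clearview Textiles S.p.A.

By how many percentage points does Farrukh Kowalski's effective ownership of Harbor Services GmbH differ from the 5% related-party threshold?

9.3

By spousal attribution (R2), Farrukh Kowalski is treated as also owning Mina Kowalski's interest in Larkspur Holdings Ltd, giving 15% + 65% = 80%.
By spousal attribution (R2), Farrukh Kowalski is treated as owning Mina Kowalski's 25% interest in Clearview Textiles S.p.A.
Chain via Larkspur Holdings Ltd → Wildmere Mining NL (R1): 80% × 80% × 20% = 12.8% of Harbor Services GmbH.
Chain via Clearview Textiles S.p.A. → Fairlane Energy Co. (R1): 25% × 30% × 20% = 1.5% of Harbor Services GmbH.
Aggregating (R3): 12.8% + 1.5% = 14.3%.
14.3% exceeds the 5% threshold by 9.3 percentage points.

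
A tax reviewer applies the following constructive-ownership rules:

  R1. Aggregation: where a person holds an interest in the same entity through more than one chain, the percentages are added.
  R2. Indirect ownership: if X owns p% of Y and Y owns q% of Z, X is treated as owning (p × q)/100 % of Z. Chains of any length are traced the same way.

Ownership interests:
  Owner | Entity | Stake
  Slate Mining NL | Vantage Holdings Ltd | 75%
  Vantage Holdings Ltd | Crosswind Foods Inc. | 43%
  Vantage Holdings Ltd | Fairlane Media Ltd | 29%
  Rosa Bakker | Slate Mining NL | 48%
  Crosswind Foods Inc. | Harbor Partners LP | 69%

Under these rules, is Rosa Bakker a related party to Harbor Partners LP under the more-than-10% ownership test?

Yes

Chain via Slate Mining NL → Vantage Holdings Ltd → Crosswind Foods Inc. (R2): 48% × 75% × 43% × 69% = 10.6812% of Harbor Partners LP.
10.6812% exceeds the 10% threshold, so Rosa is a related party to Harbor Partners LP.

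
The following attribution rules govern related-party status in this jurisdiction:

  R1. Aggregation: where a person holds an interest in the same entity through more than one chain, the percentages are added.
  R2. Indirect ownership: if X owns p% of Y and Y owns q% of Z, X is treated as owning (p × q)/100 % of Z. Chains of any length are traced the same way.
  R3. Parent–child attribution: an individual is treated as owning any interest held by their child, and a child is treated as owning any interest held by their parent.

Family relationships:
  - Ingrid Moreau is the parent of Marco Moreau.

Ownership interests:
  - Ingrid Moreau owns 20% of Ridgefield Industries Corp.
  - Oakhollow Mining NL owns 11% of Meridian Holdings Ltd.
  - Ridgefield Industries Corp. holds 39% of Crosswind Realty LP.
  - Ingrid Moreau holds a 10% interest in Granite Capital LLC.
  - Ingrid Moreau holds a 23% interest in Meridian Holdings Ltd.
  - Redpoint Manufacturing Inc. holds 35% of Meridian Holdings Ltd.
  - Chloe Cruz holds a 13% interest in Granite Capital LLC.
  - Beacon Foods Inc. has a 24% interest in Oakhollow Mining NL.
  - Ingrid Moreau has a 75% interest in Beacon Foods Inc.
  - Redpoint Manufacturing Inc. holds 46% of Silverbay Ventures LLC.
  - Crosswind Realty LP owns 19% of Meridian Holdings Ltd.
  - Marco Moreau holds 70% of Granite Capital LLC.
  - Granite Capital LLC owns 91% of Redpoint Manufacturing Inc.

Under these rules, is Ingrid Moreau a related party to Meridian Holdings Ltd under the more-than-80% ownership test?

No

By parent–child attribution (R3), Ingrid Moreau is treated as also owning Marco Moreau's interest in Granite Capital LLC, giving 10% + 70% = 80%.
Chain via Granite Capital LLC → Redpoint Manufacturing Inc. (R2): 80% × 91% × 35% = 25.48% of Meridian Holdings Ltd.
Chain via Beacon Foods Inc. → Oakhollow Mining NL (R2): 75% × 24% × 11% = 1.98% of Meridian Holdings Ltd.
Chain via Ridgefield Industries Corp. → Crosswind Realty LP (R2): 20% × 39% × 19% = 1.482% of Meridian Holdings Ltd.
Direct interest in Meridian Holdings Ltd: 23%.
Aggregating (R1): 25.48% + 1.98% + 1.482% + 23% = 51.942%.
51.942% does not exceed the 80% threshold, so Ingrid is not a related party to Meridian Holdings Ltd.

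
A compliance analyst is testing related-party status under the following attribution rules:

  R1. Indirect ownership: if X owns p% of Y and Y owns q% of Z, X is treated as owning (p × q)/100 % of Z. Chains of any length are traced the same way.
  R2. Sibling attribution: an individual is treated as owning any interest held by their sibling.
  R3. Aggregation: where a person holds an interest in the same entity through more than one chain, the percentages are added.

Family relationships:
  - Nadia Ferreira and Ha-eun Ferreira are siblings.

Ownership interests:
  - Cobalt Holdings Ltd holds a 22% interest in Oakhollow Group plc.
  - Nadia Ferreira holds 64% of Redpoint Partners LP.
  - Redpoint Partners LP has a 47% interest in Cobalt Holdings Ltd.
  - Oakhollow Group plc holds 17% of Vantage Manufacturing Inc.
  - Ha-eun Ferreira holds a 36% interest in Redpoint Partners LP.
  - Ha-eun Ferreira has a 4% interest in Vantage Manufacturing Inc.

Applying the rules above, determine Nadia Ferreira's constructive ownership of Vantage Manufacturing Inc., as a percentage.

By sibling attribution (R2), Nadia Ferreira is treated as also owning Ha-eun Ferreira's interest in Redpoint Partners LP, giving 64% + 36% = 100%.
By sibling attribution (R2), Nadia Ferreira is treated as owning Ha-eun Ferreira's 4% interest in Vantage Manufacturing Inc.
Chain via Redpoint Partners LP → Cobalt Holdings Ltd → Oakhollow Group plc (R1): 100% × 47% × 22% × 17% = 1.7578% of Vantage Manufacturing Inc.
Direct interest in Vantage Manufacturing Inc: 4%.
Aggregating (R3): 1.7578% + 4% = 5.7578%.

5.7578%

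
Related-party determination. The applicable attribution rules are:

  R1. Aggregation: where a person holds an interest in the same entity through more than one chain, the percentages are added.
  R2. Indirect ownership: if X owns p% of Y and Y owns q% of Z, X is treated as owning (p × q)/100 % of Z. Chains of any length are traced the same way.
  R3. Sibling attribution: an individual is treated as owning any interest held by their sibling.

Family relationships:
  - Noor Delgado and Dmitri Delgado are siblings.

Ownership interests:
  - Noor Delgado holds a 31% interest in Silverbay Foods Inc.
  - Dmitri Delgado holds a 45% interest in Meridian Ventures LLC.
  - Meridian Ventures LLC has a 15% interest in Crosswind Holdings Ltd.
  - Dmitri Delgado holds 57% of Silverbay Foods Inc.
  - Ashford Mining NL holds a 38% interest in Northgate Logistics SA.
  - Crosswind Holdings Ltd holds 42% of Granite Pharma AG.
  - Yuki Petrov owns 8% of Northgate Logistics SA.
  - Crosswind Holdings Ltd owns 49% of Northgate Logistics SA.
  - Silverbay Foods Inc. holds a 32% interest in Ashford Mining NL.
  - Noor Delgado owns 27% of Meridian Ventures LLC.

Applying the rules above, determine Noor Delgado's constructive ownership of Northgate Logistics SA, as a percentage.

15.9928%

By sibling attribution (R3), Noor Delgado is treated as also owning Dmitri Delgado's interest in Silverbay Foods Inc, giving 31% + 57% = 88%.
By sibling attribution (R3), Noor Delgado is treated as also owning Dmitri Delgado's interest in Meridian Ventures LLC, giving 27% + 45% = 72%.
Chain via Silverbay Foods Inc. → Ashford Mining NL (R2): 88% × 32% × 38% = 10.7008% of Northgate Logistics SA.
Chain via Meridian Ventures LLC → Crosswind Holdings Ltd (R2): 72% × 15% × 49% = 5.292% of Northgate Logistics SA.
Aggregating (R1): 10.7008% + 5.292% = 15.9928%.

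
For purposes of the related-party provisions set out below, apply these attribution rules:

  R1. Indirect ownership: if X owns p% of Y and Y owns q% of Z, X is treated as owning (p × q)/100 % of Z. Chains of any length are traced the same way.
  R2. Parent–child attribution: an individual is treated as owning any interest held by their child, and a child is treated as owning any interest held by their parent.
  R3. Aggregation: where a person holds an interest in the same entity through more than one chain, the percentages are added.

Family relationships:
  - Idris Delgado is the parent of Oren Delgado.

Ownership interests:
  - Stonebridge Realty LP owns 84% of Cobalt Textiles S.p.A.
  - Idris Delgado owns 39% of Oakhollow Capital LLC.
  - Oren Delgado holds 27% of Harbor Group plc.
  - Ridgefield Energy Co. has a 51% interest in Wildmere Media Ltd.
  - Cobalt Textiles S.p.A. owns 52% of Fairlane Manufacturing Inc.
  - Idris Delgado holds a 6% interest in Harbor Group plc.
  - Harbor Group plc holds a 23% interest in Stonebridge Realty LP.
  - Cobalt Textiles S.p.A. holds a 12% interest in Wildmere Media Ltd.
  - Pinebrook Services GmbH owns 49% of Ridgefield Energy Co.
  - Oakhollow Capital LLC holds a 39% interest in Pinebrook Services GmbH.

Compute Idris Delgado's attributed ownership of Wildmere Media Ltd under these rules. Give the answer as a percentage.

4.566051%

By parent–child attribution (R2), Idris Delgado is treated as also owning Oren Delgado's interest in Harbor Group plc, giving 6% + 27% = 33%.
Chain via Harbor Group plc → Stonebridge Realty LP → Cobalt Textiles S.p.A. (R1): 33% × 23% × 84% × 12% = 0.765072% of Wildmere Media Ltd.
Chain via Oakhollow Capital LLC → Pinebrook Services GmbH → Ridgefield Energy Co. (R1): 39% × 39% × 49% × 51% = 3.800979% of Wildmere Media Ltd.
Aggregating (R3): 0.765072% + 3.800979% = 4.566051%.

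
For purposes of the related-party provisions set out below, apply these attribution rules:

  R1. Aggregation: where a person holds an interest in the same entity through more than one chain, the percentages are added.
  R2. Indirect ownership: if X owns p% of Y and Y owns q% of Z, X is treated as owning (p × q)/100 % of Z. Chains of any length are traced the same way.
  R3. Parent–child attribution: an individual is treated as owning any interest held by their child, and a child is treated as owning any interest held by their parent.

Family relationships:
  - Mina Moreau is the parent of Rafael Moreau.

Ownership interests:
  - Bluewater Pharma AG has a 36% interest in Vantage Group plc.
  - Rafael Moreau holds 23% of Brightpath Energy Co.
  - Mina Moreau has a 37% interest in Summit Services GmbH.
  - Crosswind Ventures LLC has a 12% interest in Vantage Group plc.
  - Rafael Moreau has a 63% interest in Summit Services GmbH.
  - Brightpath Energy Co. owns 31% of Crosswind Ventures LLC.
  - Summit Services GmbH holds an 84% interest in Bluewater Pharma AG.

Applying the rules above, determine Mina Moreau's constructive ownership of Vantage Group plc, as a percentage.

By parent–child attribution (R3), Mina Moreau is treated as also owning Rafael Moreau's interest in Summit Services GmbH, giving 37% + 63% = 100%.
By parent–child attribution (R3), Mina Moreau is treated as owning Rafael Moreau's 23% interest in Brightpath Energy Co.
Chain via Summit Services GmbH → Bluewater Pharma AG (R2): 100% × 84% × 36% = 30.24% of Vantage Group plc.
Chain via Brightpath Energy Co. → Crosswind Ventures LLC (R2): 23% × 31% × 12% = 0.8556% of Vantage Group plc.
Aggregating (R1): 30.24% + 0.8556% = 31.0956%.

31.0956%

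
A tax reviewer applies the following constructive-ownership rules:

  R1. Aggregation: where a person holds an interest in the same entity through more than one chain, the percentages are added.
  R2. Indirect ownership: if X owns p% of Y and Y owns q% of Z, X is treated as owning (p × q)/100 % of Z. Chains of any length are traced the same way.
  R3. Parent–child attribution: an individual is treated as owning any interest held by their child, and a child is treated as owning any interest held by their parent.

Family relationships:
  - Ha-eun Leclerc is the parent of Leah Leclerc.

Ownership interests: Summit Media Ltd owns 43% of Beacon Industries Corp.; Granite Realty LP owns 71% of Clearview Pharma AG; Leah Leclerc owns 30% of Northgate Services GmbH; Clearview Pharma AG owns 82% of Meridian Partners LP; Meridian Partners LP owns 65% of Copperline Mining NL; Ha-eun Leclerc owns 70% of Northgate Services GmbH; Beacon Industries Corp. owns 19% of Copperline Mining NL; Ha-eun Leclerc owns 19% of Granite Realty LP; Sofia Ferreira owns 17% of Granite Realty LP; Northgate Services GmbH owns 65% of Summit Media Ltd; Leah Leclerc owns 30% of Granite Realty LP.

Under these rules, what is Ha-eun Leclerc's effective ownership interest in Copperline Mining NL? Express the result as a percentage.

23.85357%

By parent–child attribution (R3), Ha-eun Leclerc is treated as also owning Leah Leclerc's interest in Northgate Services GmbH, giving 70% + 30% = 100%.
By parent–child attribution (R3), Ha-eun Leclerc is treated as also owning Leah Leclerc's interest in Granite Realty LP, giving 19% + 30% = 49%.
Chain via Northgate Services GmbH → Summit Media Ltd → Beacon Industries Corp. (R2): 100% × 65% × 43% × 19% = 5.3105% of Copperline Mining NL.
Chain via Granite Realty LP → Clearview Pharma AG → Meridian Partners LP (R2): 49% × 71% × 82% × 65% = 18.54307% of Copperline Mining NL.
Aggregating (R1): 5.3105% + 18.54307% = 23.85357%.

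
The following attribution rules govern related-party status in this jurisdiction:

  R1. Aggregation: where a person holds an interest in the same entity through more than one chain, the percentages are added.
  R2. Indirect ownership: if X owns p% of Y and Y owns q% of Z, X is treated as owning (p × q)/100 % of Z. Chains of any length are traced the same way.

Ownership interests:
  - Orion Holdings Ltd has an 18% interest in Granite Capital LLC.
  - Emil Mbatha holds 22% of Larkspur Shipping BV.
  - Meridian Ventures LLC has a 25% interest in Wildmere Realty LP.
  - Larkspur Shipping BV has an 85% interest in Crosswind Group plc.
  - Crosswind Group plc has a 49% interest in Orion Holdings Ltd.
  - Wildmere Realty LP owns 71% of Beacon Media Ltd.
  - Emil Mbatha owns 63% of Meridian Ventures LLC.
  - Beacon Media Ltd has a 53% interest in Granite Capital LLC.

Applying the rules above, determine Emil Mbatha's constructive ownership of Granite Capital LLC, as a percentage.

Chain via Larkspur Shipping BV → Crosswind Group plc → Orion Holdings Ltd (R2): 22% × 85% × 49% × 18% = 1.64934% of Granite Capital LLC.
Chain via Meridian Ventures LLC → Wildmere Realty LP → Beacon Media Ltd (R2): 63% × 25% × 71% × 53% = 5.926725% of Granite Capital LLC.
Aggregating (R1): 1.64934% + 5.926725% = 7.576065%.

7.576065%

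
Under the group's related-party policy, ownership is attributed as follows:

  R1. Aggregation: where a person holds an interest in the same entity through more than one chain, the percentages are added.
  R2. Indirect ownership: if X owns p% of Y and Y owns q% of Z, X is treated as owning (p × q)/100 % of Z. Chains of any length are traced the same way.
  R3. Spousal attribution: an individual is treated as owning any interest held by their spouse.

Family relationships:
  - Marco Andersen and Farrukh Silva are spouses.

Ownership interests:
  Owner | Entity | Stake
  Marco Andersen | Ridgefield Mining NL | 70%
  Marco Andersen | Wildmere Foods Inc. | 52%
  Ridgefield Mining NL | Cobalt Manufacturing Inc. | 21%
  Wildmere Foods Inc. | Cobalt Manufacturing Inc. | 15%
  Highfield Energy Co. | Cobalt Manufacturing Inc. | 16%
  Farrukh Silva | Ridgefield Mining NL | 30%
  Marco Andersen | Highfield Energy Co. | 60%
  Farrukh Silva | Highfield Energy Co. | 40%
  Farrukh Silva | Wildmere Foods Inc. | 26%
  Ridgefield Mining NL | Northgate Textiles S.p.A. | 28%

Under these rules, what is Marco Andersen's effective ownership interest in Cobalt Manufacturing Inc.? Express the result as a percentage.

By spousal attribution (R3), Marco Andersen is treated as also owning Farrukh Silva's interest in Ridgefield Mining NL, giving 70% + 30% = 100%.
By spousal attribution (R3), Marco Andersen is treated as also owning Farrukh Silva's interest in Wildmere Foods Inc, giving 52% + 26% = 78%.
By spousal attribution (R3), Marco Andersen is treated as also owning Farrukh Silva's interest in Highfield Energy Co, giving 60% + 40% = 100%.
Chain via Ridgefield Mining NL (R2): 100% × 21% = 21% of Cobalt Manufacturing Inc.
Chain via Wildmere Foods Inc. (R2): 78% × 15% = 11.7% of Cobalt Manufacturing Inc.
Chain via Highfield Energy Co. (R2): 100% × 16% = 16% of Cobalt Manufacturing Inc.
Aggregating (R1): 21% + 11.7% + 16% = 48.7%.

48.7%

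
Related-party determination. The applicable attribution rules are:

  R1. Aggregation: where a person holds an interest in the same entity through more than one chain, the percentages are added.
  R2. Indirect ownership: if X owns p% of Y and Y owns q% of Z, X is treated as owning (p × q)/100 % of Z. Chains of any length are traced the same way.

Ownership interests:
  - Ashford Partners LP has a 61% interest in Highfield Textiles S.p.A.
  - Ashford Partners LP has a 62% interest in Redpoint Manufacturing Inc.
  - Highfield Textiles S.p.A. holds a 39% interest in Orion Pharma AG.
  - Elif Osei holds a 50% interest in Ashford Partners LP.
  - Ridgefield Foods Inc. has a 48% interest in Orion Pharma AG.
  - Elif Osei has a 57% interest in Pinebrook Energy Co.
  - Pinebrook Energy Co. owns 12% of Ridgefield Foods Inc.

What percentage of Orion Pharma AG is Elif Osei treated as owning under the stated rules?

15.1782%

Chain via Pinebrook Energy Co. → Ridgefield Foods Inc. (R2): 57% × 12% × 48% = 3.2832% of Orion Pharma AG.
Chain via Ashford Partners LP → Highfield Textiles S.p.A. (R2): 50% × 61% × 39% = 11.895% of Orion Pharma AG.
Aggregating (R1): 3.2832% + 11.895% = 15.1782%.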